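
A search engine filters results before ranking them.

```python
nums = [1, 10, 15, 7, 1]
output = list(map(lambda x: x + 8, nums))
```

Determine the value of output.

Step 1: Apply lambda x: x + 8 to each element:
  1 -> 9
  10 -> 18
  15 -> 23
  7 -> 15
  1 -> 9
Therefore output = [9, 18, 23, 15, 9].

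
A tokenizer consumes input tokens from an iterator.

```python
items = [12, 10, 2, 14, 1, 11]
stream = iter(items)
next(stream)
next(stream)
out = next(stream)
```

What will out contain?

Step 1: Create iterator over [12, 10, 2, 14, 1, 11].
Step 2: next() consumes 12.
Step 3: next() consumes 10.
Step 4: next() returns 2.
Therefore out = 2.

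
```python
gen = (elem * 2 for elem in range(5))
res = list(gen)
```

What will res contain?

Step 1: For each elem in range(5), compute elem*2:
  elem=0: 0*2 = 0
  elem=1: 1*2 = 2
  elem=2: 2*2 = 4
  elem=3: 3*2 = 6
  elem=4: 4*2 = 8
Therefore res = [0, 2, 4, 6, 8].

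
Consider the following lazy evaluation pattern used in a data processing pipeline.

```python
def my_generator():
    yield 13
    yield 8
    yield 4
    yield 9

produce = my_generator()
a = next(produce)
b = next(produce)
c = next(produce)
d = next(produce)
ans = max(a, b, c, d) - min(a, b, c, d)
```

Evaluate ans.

Step 1: Create generator and consume all values:
  a = next(produce) = 13
  b = next(produce) = 8
  c = next(produce) = 4
  d = next(produce) = 9
Step 2: max = 13, min = 4, ans = 13 - 4 = 9.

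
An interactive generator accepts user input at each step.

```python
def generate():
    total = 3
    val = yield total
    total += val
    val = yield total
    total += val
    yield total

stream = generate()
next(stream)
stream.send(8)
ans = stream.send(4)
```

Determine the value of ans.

Step 1: next() -> yield total=3.
Step 2: send(8) -> val=8, total = 3+8 = 11, yield 11.
Step 3: send(4) -> val=4, total = 11+4 = 15, yield 15.
Therefore ans = 15.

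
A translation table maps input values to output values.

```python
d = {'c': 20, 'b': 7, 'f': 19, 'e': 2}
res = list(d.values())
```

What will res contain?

Step 1: d.values() returns the dictionary values in insertion order.
Therefore res = [20, 7, 19, 2].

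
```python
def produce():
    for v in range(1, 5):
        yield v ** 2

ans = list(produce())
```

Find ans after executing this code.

Step 1: For each v in range(1, 5), yield v**2:
  v=1: yield 1**2 = 1
  v=2: yield 2**2 = 4
  v=3: yield 3**2 = 9
  v=4: yield 4**2 = 16
Therefore ans = [1, 4, 9, 16].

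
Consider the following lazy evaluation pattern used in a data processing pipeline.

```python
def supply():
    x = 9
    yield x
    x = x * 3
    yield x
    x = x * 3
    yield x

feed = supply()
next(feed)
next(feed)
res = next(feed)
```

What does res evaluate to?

Step 1: Trace through generator execution:
  Yield 1: x starts at 9, yield 9
  Yield 2: x = 9 * 3 = 27, yield 27
  Yield 3: x = 27 * 3 = 81, yield 81
Step 2: First next() gets 9, second next() gets the second value, third next() yields 81.
Therefore res = 81.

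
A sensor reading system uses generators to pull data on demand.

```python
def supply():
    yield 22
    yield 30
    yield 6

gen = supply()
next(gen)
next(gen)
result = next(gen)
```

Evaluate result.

Step 1: supply() creates a generator.
Step 2: next(gen) yields 22 (consumed and discarded).
Step 3: next(gen) yields 30 (consumed and discarded).
Step 4: next(gen) yields 6, assigned to result.
Therefore result = 6.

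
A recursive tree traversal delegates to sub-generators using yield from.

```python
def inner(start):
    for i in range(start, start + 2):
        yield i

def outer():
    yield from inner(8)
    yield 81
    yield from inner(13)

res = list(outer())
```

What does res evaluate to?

Step 1: outer() delegates to inner(8):
  yield 8
  yield 9
Step 2: yield 81
Step 3: Delegates to inner(13):
  yield 13
  yield 14
Therefore res = [8, 9, 81, 13, 14].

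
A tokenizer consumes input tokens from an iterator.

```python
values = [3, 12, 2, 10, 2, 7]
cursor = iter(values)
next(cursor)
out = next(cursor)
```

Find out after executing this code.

Step 1: Create iterator over [3, 12, 2, 10, 2, 7].
Step 2: next() consumes 3.
Step 3: next() returns 12.
Therefore out = 12.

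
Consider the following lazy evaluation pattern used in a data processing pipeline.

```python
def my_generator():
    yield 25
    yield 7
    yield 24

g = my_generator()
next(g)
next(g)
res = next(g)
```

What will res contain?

Step 1: my_generator() creates a generator.
Step 2: next(g) yields 25 (consumed and discarded).
Step 3: next(g) yields 7 (consumed and discarded).
Step 4: next(g) yields 24, assigned to res.
Therefore res = 24.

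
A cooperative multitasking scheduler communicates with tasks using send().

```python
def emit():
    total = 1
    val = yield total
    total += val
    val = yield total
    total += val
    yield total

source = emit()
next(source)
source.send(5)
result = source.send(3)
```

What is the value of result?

Step 1: next() -> yield total=1.
Step 2: send(5) -> val=5, total = 1+5 = 6, yield 6.
Step 3: send(3) -> val=3, total = 6+3 = 9, yield 9.
Therefore result = 9.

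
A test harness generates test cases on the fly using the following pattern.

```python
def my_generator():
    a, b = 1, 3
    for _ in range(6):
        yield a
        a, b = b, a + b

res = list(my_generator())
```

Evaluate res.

Step 1: Fibonacci-like sequence starting with a=1, b=3:
  Iteration 1: yield a=1, then a,b = 3,4
  Iteration 2: yield a=3, then a,b = 4,7
  Iteration 3: yield a=4, then a,b = 7,11
  Iteration 4: yield a=7, then a,b = 11,18
  Iteration 5: yield a=11, then a,b = 18,29
  Iteration 6: yield a=18, then a,b = 29,47
Therefore res = [1, 3, 4, 7, 11, 18].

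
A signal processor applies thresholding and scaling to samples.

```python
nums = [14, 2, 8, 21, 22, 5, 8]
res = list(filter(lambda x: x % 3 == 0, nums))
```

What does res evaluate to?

Step 1: Filter elements divisible by 3:
  14 % 3 = 2: removed
  2 % 3 = 2: removed
  8 % 3 = 2: removed
  21 % 3 = 0: kept
  22 % 3 = 1: removed
  5 % 3 = 2: removed
  8 % 3 = 2: removed
Therefore res = [21].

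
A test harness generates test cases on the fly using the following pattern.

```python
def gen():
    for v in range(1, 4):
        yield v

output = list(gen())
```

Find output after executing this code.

Step 1: The generator yields each value from range(1, 4).
Step 2: list() consumes all yields: [1, 2, 3].
Therefore output = [1, 2, 3].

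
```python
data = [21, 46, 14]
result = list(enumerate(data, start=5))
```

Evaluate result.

Step 1: enumerate with start=5:
  (5, 21)
  (6, 46)
  (7, 14)
Therefore result = [(5, 21), (6, 46), (7, 14)].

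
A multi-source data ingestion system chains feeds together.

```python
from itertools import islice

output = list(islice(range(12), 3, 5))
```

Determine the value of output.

Step 1: islice(range(12), 3, 5) takes elements at indices [3, 5).
Step 2: Elements: [3, 4].
Therefore output = [3, 4].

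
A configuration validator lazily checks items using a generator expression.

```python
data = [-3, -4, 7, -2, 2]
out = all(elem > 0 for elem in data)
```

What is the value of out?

Step 1: Check elem > 0 for each element in [-3, -4, 7, -2, 2]:
  -3 > 0: False
  -4 > 0: False
  7 > 0: True
  -2 > 0: False
  2 > 0: True
Step 2: all() returns False.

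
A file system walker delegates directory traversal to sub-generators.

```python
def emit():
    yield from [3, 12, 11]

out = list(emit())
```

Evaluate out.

Step 1: yield from delegates to the iterable, yielding each element.
Step 2: Collected values: [3, 12, 11].
Therefore out = [3, 12, 11].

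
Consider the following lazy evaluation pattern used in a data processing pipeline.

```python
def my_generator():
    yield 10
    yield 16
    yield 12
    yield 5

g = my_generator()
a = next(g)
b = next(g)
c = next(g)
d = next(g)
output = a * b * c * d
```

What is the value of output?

Step 1: Create generator and consume all values:
  a = next(g) = 10
  b = next(g) = 16
  c = next(g) = 12
  d = next(g) = 5
Step 2: output = 10 * 16 * 12 * 5 = 9600.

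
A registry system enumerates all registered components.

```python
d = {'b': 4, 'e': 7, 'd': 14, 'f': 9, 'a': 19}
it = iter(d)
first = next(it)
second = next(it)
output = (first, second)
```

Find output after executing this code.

Step 1: iter(d) iterates over keys: ['b', 'e', 'd', 'f', 'a'].
Step 2: first = next(it) = 'b', second = next(it) = 'e'.
Therefore output = ('b', 'e').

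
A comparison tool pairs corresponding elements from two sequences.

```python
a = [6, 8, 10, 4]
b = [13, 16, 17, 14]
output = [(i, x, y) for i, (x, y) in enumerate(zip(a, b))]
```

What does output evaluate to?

Step 1: enumerate(zip(a, b)) gives index with paired elements:
  i=0: (6, 13)
  i=1: (8, 16)
  i=2: (10, 17)
  i=3: (4, 14)
Therefore output = [(0, 6, 13), (1, 8, 16), (2, 10, 17), (3, 4, 14)].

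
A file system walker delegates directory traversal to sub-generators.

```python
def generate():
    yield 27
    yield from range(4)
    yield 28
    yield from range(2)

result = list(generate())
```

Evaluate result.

Step 1: Trace yields in order:
  yield 27
  yield 0
  yield 1
  yield 2
  yield 3
  yield 28
  yield 0
  yield 1
Therefore result = [27, 0, 1, 2, 3, 28, 0, 1].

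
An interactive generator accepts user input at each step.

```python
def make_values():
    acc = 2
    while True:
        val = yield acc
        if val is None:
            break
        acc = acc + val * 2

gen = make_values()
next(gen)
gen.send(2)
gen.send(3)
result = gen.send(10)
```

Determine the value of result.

Step 1: next() -> yield acc=2.
Step 2: send(2) -> val=2, acc = 2 + 2*2 = 6, yield 6.
Step 3: send(3) -> val=3, acc = 6 + 3*2 = 12, yield 12.
Step 4: send(10) -> val=10, acc = 12 + 10*2 = 32, yield 32.
Therefore result = 32.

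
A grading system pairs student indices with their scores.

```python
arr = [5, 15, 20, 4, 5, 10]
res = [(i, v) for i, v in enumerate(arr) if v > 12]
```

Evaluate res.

Step 1: Filter enumerate([5, 15, 20, 4, 5, 10]) keeping v > 12:
  (0, 5): 5 <= 12, excluded
  (1, 15): 15 > 12, included
  (2, 20): 20 > 12, included
  (3, 4): 4 <= 12, excluded
  (4, 5): 5 <= 12, excluded
  (5, 10): 10 <= 12, excluded
Therefore res = [(1, 15), (2, 20)].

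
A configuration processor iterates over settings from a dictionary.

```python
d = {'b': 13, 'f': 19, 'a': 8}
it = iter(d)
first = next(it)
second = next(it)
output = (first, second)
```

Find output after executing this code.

Step 1: iter(d) iterates over keys: ['b', 'f', 'a'].
Step 2: first = next(it) = 'b', second = next(it) = 'f'.
Therefore output = ('b', 'f').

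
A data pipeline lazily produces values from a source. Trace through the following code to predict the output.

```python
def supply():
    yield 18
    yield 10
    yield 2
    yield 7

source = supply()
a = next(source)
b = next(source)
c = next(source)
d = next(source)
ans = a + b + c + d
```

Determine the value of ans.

Step 1: Create generator and consume all values:
  a = next(source) = 18
  b = next(source) = 10
  c = next(source) = 2
  d = next(source) = 7
Step 2: ans = 18 + 10 + 2 + 7 = 37.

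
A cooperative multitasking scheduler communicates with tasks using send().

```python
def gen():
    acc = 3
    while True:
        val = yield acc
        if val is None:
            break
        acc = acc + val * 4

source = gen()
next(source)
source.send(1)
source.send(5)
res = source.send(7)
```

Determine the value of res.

Step 1: next() -> yield acc=3.
Step 2: send(1) -> val=1, acc = 3 + 1*4 = 7, yield 7.
Step 3: send(5) -> val=5, acc = 7 + 5*4 = 27, yield 27.
Step 4: send(7) -> val=7, acc = 27 + 7*4 = 55, yield 55.
Therefore res = 55.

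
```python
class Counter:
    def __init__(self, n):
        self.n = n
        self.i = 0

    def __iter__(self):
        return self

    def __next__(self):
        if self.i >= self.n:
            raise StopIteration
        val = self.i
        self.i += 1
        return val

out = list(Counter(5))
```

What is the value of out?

Step 1: Counter(5) creates an iterator counting 0 to 4.
Step 2: list() consumes all values: [0, 1, 2, 3, 4].
Therefore out = [0, 1, 2, 3, 4].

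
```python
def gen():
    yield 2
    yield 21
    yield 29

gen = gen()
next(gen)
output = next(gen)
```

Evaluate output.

Step 1: gen() creates a generator.
Step 2: next(gen) yields 2 (consumed and discarded).
Step 3: next(gen) yields 21, assigned to output.
Therefore output = 21.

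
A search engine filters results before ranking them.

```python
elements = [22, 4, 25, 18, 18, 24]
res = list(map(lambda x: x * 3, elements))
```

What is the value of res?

Step 1: Apply lambda x: x * 3 to each element:
  22 -> 66
  4 -> 12
  25 -> 75
  18 -> 54
  18 -> 54
  24 -> 72
Therefore res = [66, 12, 75, 54, 54, 72].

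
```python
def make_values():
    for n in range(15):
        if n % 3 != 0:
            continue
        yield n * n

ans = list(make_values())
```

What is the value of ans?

Step 1: Only yield n**2 when n is divisible by 3:
  n=0: 0 % 3 == 0, yield 0**2 = 0
  n=3: 3 % 3 == 0, yield 3**2 = 9
  n=6: 6 % 3 == 0, yield 6**2 = 36
  n=9: 9 % 3 == 0, yield 9**2 = 81
  n=12: 12 % 3 == 0, yield 12**2 = 144
Therefore ans = [0, 9, 36, 81, 144].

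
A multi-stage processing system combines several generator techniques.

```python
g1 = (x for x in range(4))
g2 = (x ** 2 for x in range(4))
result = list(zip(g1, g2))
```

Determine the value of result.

Step 1: g1 produces [0, 1, 2, 3].
Step 2: g2 produces [0, 1, 4, 9].
Step 3: zip pairs them: [(0, 0), (1, 1), (2, 4), (3, 9)].
Therefore result = [(0, 0), (1, 1), (2, 4), (3, 9)].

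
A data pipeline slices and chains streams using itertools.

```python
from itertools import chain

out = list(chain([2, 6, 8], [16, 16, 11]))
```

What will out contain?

Step 1: chain() concatenates iterables: [2, 6, 8] + [16, 16, 11].
Therefore out = [2, 6, 8, 16, 16, 11].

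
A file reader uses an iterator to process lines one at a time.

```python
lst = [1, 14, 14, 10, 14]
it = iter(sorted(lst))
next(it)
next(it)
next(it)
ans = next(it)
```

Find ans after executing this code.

Step 1: sorted([1, 14, 14, 10, 14]) = [1, 10, 14, 14, 14].
Step 2: Create iterator and skip 3 elements.
Step 3: next() returns 14.
Therefore ans = 14.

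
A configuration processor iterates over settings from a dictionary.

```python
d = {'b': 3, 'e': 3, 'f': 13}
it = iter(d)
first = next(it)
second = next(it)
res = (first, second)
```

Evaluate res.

Step 1: iter(d) iterates over keys: ['b', 'e', 'f'].
Step 2: first = next(it) = 'b', second = next(it) = 'e'.
Therefore res = ('b', 'e').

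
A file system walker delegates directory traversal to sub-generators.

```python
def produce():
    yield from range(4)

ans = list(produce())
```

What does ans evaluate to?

Step 1: yield from delegates to the iterable, yielding each element.
Step 2: Collected values: [0, 1, 2, 3].
Therefore ans = [0, 1, 2, 3].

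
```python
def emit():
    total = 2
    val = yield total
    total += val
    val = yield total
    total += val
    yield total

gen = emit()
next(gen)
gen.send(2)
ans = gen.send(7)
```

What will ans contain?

Step 1: next() -> yield total=2.
Step 2: send(2) -> val=2, total = 2+2 = 4, yield 4.
Step 3: send(7) -> val=7, total = 4+7 = 11, yield 11.
Therefore ans = 11.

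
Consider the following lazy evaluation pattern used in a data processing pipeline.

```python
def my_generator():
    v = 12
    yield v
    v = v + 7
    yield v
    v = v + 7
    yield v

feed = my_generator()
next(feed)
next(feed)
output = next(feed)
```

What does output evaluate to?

Step 1: Trace through generator execution:
  Yield 1: v starts at 12, yield 12
  Yield 2: v = 12 + 7 = 19, yield 19
  Yield 3: v = 19 + 7 = 26, yield 26
Step 2: First next() gets 12, second next() gets the second value, third next() yields 26.
Therefore output = 26.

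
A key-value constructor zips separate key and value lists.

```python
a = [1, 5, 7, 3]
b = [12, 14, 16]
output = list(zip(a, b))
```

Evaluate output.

Step 1: zip stops at shortest (len(a)=4, len(b)=3):
  Index 0: (1, 12)
  Index 1: (5, 14)
  Index 2: (7, 16)
Step 2: Last element of a (3) has no pair, dropped.
Therefore output = [(1, 12), (5, 14), (7, 16)].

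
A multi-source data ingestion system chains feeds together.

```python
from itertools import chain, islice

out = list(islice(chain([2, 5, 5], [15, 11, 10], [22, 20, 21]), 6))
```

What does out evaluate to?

Step 1: chain([2, 5, 5], [15, 11, 10], [22, 20, 21]) = [2, 5, 5, 15, 11, 10, 22, 20, 21].
Step 2: islice takes first 6 elements: [2, 5, 5, 15, 11, 10].
Therefore out = [2, 5, 5, 15, 11, 10].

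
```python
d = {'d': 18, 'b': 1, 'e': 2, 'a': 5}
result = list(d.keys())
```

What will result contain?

Step 1: d.keys() returns the dictionary keys in insertion order.
Therefore result = ['d', 'b', 'e', 'a'].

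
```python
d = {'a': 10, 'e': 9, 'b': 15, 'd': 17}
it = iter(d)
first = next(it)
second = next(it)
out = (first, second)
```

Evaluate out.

Step 1: iter(d) iterates over keys: ['a', 'e', 'b', 'd'].
Step 2: first = next(it) = 'a', second = next(it) = 'e'.
Therefore out = ('a', 'e').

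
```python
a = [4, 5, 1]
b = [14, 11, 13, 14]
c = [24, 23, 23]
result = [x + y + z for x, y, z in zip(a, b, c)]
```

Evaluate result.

Step 1: zip three lists (truncates to shortest, len=3):
  4 + 14 + 24 = 42
  5 + 11 + 23 = 39
  1 + 13 + 23 = 37
Therefore result = [42, 39, 37].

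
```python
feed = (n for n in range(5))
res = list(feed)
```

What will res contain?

Step 1: Generator expression iterates range(5): [0, 1, 2, 3, 4].
Step 2: list() collects all values.
Therefore res = [0, 1, 2, 3, 4].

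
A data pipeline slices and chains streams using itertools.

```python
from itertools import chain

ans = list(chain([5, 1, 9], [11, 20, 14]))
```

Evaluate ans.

Step 1: chain() concatenates iterables: [5, 1, 9] + [11, 20, 14].
Therefore ans = [5, 1, 9, 11, 20, 14].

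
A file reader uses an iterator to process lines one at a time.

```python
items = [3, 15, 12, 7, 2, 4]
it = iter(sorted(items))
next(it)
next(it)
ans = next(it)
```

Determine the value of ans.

Step 1: sorted([3, 15, 12, 7, 2, 4]) = [2, 3, 4, 7, 12, 15].
Step 2: Create iterator and skip 2 elements.
Step 3: next() returns 4.
Therefore ans = 4.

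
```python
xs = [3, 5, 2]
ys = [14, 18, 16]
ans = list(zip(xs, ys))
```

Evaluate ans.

Step 1: zip pairs elements at same index:
  Index 0: (3, 14)
  Index 1: (5, 18)
  Index 2: (2, 16)
Therefore ans = [(3, 14), (5, 18), (2, 16)].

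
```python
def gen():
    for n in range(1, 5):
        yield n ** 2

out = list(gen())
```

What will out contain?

Step 1: For each n in range(1, 5), yield n**2:
  n=1: yield 1**2 = 1
  n=2: yield 2**2 = 4
  n=3: yield 3**2 = 9
  n=4: yield 4**2 = 16
Therefore out = [1, 4, 9, 16].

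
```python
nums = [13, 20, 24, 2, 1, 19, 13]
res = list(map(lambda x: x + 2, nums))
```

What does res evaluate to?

Step 1: Apply lambda x: x + 2 to each element:
  13 -> 15
  20 -> 22
  24 -> 26
  2 -> 4
  1 -> 3
  19 -> 21
  13 -> 15
Therefore res = [15, 22, 26, 4, 3, 21, 15].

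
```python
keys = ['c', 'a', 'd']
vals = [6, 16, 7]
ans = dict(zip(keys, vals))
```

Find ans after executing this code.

Step 1: zip pairs keys with values:
  'c' -> 6
  'a' -> 16
  'd' -> 7
Therefore ans = {'c': 6, 'a': 16, 'd': 7}.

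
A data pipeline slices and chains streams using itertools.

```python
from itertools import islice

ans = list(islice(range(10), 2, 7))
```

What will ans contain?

Step 1: islice(range(10), 2, 7) takes elements at indices [2, 7).
Step 2: Elements: [2, 3, 4, 5, 6].
Therefore ans = [2, 3, 4, 5, 6].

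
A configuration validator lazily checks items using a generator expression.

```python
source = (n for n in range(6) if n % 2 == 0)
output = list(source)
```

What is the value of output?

Step 1: Filter range(6) keeping only even values:
  n=0: even, included
  n=1: odd, excluded
  n=2: even, included
  n=3: odd, excluded
  n=4: even, included
  n=5: odd, excluded
Therefore output = [0, 2, 4].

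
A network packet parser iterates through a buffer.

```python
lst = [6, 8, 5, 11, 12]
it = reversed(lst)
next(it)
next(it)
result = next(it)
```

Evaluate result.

Step 1: reversed([6, 8, 5, 11, 12]) gives iterator: [12, 11, 5, 8, 6].
Step 2: First next() = 12, second next() = 11.
Step 3: Third next() = 5.
Therefore result = 5.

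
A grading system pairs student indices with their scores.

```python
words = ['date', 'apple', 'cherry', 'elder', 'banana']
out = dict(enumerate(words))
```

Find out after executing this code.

Step 1: enumerate pairs indices with words:
  0 -> 'date'
  1 -> 'apple'
  2 -> 'cherry'
  3 -> 'elder'
  4 -> 'banana'
Therefore out = {0: 'date', 1: 'apple', 2: 'cherry', 3: 'elder', 4: 'banana'}.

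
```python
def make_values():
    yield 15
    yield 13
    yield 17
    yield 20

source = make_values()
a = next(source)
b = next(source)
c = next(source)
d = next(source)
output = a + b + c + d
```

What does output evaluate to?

Step 1: Create generator and consume all values:
  a = next(source) = 15
  b = next(source) = 13
  c = next(source) = 17
  d = next(source) = 20
Step 2: output = 15 + 13 + 17 + 20 = 65.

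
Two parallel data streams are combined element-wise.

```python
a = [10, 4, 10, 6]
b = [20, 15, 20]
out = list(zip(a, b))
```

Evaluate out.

Step 1: zip stops at shortest (len(a)=4, len(b)=3):
  Index 0: (10, 20)
  Index 1: (4, 15)
  Index 2: (10, 20)
Step 2: Last element of a (6) has no pair, dropped.
Therefore out = [(10, 20), (4, 15), (10, 20)].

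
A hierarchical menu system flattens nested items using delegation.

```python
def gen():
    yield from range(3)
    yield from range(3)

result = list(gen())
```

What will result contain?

Step 1: Trace yields in order:
  yield 0
  yield 1
  yield 2
  yield 0
  yield 1
  yield 2
Therefore result = [0, 1, 2, 0, 1, 2].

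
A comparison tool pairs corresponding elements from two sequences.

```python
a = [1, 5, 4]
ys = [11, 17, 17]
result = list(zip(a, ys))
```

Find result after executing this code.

Step 1: zip pairs elements at same index:
  Index 0: (1, 11)
  Index 1: (5, 17)
  Index 2: (4, 17)
Therefore result = [(1, 11), (5, 17), (4, 17)].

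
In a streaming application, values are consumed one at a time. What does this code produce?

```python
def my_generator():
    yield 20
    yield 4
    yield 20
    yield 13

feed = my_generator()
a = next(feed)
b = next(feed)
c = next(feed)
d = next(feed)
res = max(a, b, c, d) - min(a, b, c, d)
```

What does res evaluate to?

Step 1: Create generator and consume all values:
  a = next(feed) = 20
  b = next(feed) = 4
  c = next(feed) = 20
  d = next(feed) = 13
Step 2: max = 20, min = 4, res = 20 - 4 = 16.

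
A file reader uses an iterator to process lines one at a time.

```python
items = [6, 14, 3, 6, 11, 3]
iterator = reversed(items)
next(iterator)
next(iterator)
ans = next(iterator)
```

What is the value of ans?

Step 1: reversed([6, 14, 3, 6, 11, 3]) gives iterator: [3, 11, 6, 3, 14, 6].
Step 2: First next() = 3, second next() = 11.
Step 3: Third next() = 6.
Therefore ans = 6.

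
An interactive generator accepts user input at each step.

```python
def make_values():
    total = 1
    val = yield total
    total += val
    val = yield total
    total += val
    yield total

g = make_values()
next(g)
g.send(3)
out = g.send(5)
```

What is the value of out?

Step 1: next() -> yield total=1.
Step 2: send(3) -> val=3, total = 1+3 = 4, yield 4.
Step 3: send(5) -> val=5, total = 4+5 = 9, yield 9.
Therefore out = 9.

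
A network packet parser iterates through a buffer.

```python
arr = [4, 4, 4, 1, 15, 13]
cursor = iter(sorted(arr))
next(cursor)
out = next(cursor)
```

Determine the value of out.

Step 1: sorted([4, 4, 4, 1, 15, 13]) = [1, 4, 4, 4, 13, 15].
Step 2: Create iterator and skip 1 elements.
Step 3: next() returns 4.
Therefore out = 4.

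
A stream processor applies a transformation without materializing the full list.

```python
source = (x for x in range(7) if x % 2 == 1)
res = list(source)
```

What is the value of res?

Step 1: Filter range(7) keeping only odd values:
  x=0: even, excluded
  x=1: odd, included
  x=2: even, excluded
  x=3: odd, included
  x=4: even, excluded
  x=5: odd, included
  x=6: even, excluded
Therefore res = [1, 3, 5].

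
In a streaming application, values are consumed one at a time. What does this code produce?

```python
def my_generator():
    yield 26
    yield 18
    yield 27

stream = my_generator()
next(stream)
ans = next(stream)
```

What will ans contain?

Step 1: my_generator() creates a generator.
Step 2: next(stream) yields 26 (consumed and discarded).
Step 3: next(stream) yields 18, assigned to ans.
Therefore ans = 18.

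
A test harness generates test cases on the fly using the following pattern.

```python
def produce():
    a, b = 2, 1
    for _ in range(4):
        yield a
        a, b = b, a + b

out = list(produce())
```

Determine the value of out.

Step 1: Fibonacci-like sequence starting with a=2, b=1:
  Iteration 1: yield a=2, then a,b = 1,3
  Iteration 2: yield a=1, then a,b = 3,4
  Iteration 3: yield a=3, then a,b = 4,7
  Iteration 4: yield a=4, then a,b = 7,11
Therefore out = [2, 1, 3, 4].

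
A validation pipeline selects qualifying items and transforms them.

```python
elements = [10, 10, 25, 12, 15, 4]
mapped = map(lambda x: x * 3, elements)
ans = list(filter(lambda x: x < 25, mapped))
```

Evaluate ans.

Step 1: Map x * 3:
  10 -> 30
  10 -> 30
  25 -> 75
  12 -> 36
  15 -> 45
  4 -> 12
Step 2: Filter for < 25:
  30: removed
  30: removed
  75: removed
  36: removed
  45: removed
  12: kept
Therefore ans = [12].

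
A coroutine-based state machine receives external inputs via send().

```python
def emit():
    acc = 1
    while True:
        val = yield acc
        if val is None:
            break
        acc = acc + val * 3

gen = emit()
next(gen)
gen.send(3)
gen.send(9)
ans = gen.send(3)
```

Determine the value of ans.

Step 1: next() -> yield acc=1.
Step 2: send(3) -> val=3, acc = 1 + 3*3 = 10, yield 10.
Step 3: send(9) -> val=9, acc = 10 + 9*3 = 37, yield 37.
Step 4: send(3) -> val=3, acc = 37 + 3*3 = 46, yield 46.
Therefore ans = 46.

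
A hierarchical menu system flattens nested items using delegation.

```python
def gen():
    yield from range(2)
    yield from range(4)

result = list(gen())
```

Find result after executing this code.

Step 1: Trace yields in order:
  yield 0
  yield 1
  yield 0
  yield 1
  yield 2
  yield 3
Therefore result = [0, 1, 0, 1, 2, 3].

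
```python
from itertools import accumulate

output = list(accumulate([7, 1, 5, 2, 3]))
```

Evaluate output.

Step 1: accumulate computes running sums:
  + 7 = 7
  + 1 = 8
  + 5 = 13
  + 2 = 15
  + 3 = 18
Therefore output = [7, 8, 13, 15, 18].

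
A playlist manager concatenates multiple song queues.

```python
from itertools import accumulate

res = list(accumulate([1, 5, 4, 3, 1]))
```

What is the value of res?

Step 1: accumulate computes running sums:
  + 1 = 1
  + 5 = 6
  + 4 = 10
  + 3 = 13
  + 1 = 14
Therefore res = [1, 6, 10, 13, 14].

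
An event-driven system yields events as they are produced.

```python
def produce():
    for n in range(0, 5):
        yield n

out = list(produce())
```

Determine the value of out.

Step 1: The generator yields each value from range(0, 5).
Step 2: list() consumes all yields: [0, 1, 2, 3, 4].
Therefore out = [0, 1, 2, 3, 4].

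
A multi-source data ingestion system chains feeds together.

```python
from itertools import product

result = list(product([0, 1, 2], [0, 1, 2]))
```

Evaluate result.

Step 1: product([0, 1, 2], [0, 1, 2]) gives all pairs:
  (0, 0)
  (0, 1)
  (0, 2)
  (1, 0)
  (1, 1)
  (1, 2)
  (2, 0)
  (2, 1)
  (2, 2)
Therefore result = [(0, 0), (0, 1), (0, 2), (1, 0), (1, 1), (1, 2), (2, 0), (2, 1), (2, 2)].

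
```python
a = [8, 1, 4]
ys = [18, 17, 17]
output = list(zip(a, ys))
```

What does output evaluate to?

Step 1: zip pairs elements at same index:
  Index 0: (8, 18)
  Index 1: (1, 17)
  Index 2: (4, 17)
Therefore output = [(8, 18), (1, 17), (4, 17)].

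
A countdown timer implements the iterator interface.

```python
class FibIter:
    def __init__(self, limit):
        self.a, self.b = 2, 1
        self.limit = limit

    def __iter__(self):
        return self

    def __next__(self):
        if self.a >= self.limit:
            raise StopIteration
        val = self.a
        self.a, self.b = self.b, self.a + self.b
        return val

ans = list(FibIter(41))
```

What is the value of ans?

Step 1: Fibonacci-like sequence (a=2, b=1) until >= 41:
  Yield 2, then a,b = 1,3
  Yield 1, then a,b = 3,4
  Yield 3, then a,b = 4,7
  Yield 4, then a,b = 7,11
  Yield 7, then a,b = 11,18
  Yield 11, then a,b = 18,29
  Yield 18, then a,b = 29,47
  Yield 29, then a,b = 47,76
Step 2: 47 >= 41, stop.
Therefore ans = [2, 1, 3, 4, 7, 11, 18, 29].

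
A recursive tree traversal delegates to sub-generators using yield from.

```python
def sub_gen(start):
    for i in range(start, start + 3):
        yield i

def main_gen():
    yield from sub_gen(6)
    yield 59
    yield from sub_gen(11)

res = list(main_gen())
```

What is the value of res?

Step 1: main_gen() delegates to sub_gen(6):
  yield 6
  yield 7
  yield 8
Step 2: yield 59
Step 3: Delegates to sub_gen(11):
  yield 11
  yield 12
  yield 13
Therefore res = [6, 7, 8, 59, 11, 12, 13].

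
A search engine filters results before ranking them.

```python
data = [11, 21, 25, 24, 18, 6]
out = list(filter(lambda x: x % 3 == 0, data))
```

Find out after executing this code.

Step 1: Filter elements divisible by 3:
  11 % 3 = 2: removed
  21 % 3 = 0: kept
  25 % 3 = 1: removed
  24 % 3 = 0: kept
  18 % 3 = 0: kept
  6 % 3 = 0: kept
Therefore out = [21, 24, 18, 6].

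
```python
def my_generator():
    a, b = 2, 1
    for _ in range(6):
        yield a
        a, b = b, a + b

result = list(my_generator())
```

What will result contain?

Step 1: Fibonacci-like sequence starting with a=2, b=1:
  Iteration 1: yield a=2, then a,b = 1,3
  Iteration 2: yield a=1, then a,b = 3,4
  Iteration 3: yield a=3, then a,b = 4,7
  Iteration 4: yield a=4, then a,b = 7,11
  Iteration 5: yield a=7, then a,b = 11,18
  Iteration 6: yield a=11, then a,b = 18,29
Therefore result = [2, 1, 3, 4, 7, 11].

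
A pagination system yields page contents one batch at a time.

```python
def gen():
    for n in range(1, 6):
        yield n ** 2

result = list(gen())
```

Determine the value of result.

Step 1: For each n in range(1, 6), yield n**2:
  n=1: yield 1**2 = 1
  n=2: yield 2**2 = 4
  n=3: yield 3**2 = 9
  n=4: yield 4**2 = 16
  n=5: yield 5**2 = 25
Therefore result = [1, 4, 9, 16, 25].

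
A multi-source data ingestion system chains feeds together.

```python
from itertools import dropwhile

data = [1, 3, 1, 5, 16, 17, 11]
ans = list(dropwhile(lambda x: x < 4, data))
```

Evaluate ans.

Step 1: dropwhile drops elements while < 4:
  1 < 4: dropped
  3 < 4: dropped
  1 < 4: dropped
  5: kept (dropping stopped)
Step 2: Remaining elements kept regardless of condition.
Therefore ans = [5, 16, 17, 11].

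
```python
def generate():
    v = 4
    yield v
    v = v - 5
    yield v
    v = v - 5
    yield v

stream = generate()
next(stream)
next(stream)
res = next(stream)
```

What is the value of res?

Step 1: Trace through generator execution:
  Yield 1: v starts at 4, yield 4
  Yield 2: v = 4 - 5 = -1, yield -1
  Yield 3: v = -1 - 5 = -6, yield -6
Step 2: First next() gets 4, second next() gets the second value, third next() yields -6.
Therefore res = -6.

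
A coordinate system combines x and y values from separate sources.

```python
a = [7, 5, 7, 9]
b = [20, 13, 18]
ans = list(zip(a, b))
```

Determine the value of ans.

Step 1: zip stops at shortest (len(a)=4, len(b)=3):
  Index 0: (7, 20)
  Index 1: (5, 13)
  Index 2: (7, 18)
Step 2: Last element of a (9) has no pair, dropped.
Therefore ans = [(7, 20), (5, 13), (7, 18)].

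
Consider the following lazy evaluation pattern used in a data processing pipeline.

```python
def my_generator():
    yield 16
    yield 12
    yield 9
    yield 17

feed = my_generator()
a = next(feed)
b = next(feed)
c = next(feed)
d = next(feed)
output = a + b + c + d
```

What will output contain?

Step 1: Create generator and consume all values:
  a = next(feed) = 16
  b = next(feed) = 12
  c = next(feed) = 9
  d = next(feed) = 17
Step 2: output = 16 + 12 + 9 + 17 = 54.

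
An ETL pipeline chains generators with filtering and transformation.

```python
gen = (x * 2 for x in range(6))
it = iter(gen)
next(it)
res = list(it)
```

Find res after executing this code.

Step 1: Generator produces [0, 2, 4, 6, 8, 10].
Step 2: next(it) consumes first element (0).
Step 3: list(it) collects remaining: [2, 4, 6, 8, 10].
Therefore res = [2, 4, 6, 8, 10].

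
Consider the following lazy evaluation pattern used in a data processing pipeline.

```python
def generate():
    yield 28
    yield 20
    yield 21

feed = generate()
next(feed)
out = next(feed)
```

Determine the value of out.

Step 1: generate() creates a generator.
Step 2: next(feed) yields 28 (consumed and discarded).
Step 3: next(feed) yields 20, assigned to out.
Therefore out = 20.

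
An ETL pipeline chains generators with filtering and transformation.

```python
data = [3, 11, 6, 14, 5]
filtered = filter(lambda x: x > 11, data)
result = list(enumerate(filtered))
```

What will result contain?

Step 1: Filter [3, 11, 6, 14, 5] for > 11: [14].
Step 2: enumerate re-indexes from 0: [(0, 14)].
Therefore result = [(0, 14)].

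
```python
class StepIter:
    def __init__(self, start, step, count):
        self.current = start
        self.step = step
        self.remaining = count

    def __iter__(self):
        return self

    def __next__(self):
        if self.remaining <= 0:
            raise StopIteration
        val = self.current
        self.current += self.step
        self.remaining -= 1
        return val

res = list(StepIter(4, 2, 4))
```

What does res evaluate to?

Step 1: StepIter starts at 4, increments by 2, for 4 steps:
  Yield 4, then current += 2
  Yield 6, then current += 2
  Yield 8, then current += 2
  Yield 10, then current += 2
Therefore res = [4, 6, 8, 10].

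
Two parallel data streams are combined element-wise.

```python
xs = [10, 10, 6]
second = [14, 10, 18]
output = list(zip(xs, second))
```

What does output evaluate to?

Step 1: zip pairs elements at same index:
  Index 0: (10, 14)
  Index 1: (10, 10)
  Index 2: (6, 18)
Therefore output = [(10, 14), (10, 10), (6, 18)].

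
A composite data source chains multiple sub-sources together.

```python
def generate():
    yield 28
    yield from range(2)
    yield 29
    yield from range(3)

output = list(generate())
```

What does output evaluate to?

Step 1: Trace yields in order:
  yield 28
  yield 0
  yield 1
  yield 29
  yield 0
  yield 1
  yield 2
Therefore output = [28, 0, 1, 29, 0, 1, 2].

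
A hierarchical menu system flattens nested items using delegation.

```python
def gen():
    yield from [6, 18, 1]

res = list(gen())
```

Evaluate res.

Step 1: yield from delegates to the iterable, yielding each element.
Step 2: Collected values: [6, 18, 1].
Therefore res = [6, 18, 1].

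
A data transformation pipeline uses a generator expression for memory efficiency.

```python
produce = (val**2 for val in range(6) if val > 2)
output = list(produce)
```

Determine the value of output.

Step 1: For range(6), keep val > 2, then square:
  val=0: 0 <= 2, excluded
  val=1: 1 <= 2, excluded
  val=2: 2 <= 2, excluded
  val=3: 3 > 2, yield 3**2 = 9
  val=4: 4 > 2, yield 4**2 = 16
  val=5: 5 > 2, yield 5**2 = 25
Therefore output = [9, 16, 25].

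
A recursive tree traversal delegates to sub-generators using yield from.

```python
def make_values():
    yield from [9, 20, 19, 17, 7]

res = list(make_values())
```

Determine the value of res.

Step 1: yield from delegates to the iterable, yielding each element.
Step 2: Collected values: [9, 20, 19, 17, 7].
Therefore res = [9, 20, 19, 17, 7].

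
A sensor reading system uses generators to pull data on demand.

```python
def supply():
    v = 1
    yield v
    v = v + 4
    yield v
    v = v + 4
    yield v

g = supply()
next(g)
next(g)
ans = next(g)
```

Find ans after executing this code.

Step 1: Trace through generator execution:
  Yield 1: v starts at 1, yield 1
  Yield 2: v = 1 + 4 = 5, yield 5
  Yield 3: v = 5 + 4 = 9, yield 9
Step 2: First next() gets 1, second next() gets the second value, third next() yields 9.
Therefore ans = 9.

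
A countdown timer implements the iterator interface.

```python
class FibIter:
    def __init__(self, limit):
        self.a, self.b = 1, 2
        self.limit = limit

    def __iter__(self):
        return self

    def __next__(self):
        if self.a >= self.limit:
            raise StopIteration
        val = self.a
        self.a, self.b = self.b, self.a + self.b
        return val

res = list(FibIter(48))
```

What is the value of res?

Step 1: Fibonacci-like sequence (a=1, b=2) until >= 48:
  Yield 1, then a,b = 2,3
  Yield 2, then a,b = 3,5
  Yield 3, then a,b = 5,8
  Yield 5, then a,b = 8,13
  Yield 8, then a,b = 13,21
  Yield 13, then a,b = 21,34
  Yield 21, then a,b = 34,55
  Yield 34, then a,b = 55,89
Step 2: 55 >= 48, stop.
Therefore res = [1, 2, 3, 5, 8, 13, 21, 34].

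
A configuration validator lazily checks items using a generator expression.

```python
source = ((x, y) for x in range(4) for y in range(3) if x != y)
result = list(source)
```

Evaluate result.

Step 1: Nested generator over range(4) x range(3) where x != y:
  (0, 0): excluded (x == y)
  (0, 1): included
  (0, 2): included
  (1, 0): included
  (1, 1): excluded (x == y)
  (1, 2): included
  (2, 0): included
  (2, 1): included
  (2, 2): excluded (x == y)
  (3, 0): included
  (3, 1): included
  (3, 2): included
Therefore result = [(0, 1), (0, 2), (1, 0), (1, 2), (2, 0), (2, 1), (3, 0), (3, 1), (3, 2)].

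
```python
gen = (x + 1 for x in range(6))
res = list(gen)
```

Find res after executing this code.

Step 1: For each x in range(6), compute x+1:
  x=0: 0+1 = 1
  x=1: 1+1 = 2
  x=2: 2+1 = 3
  x=3: 3+1 = 4
  x=4: 4+1 = 5
  x=5: 5+1 = 6
Therefore res = [1, 2, 3, 4, 5, 6].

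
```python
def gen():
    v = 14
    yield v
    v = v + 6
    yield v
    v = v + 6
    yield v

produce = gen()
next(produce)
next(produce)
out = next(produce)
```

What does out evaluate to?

Step 1: Trace through generator execution:
  Yield 1: v starts at 14, yield 14
  Yield 2: v = 14 + 6 = 20, yield 20
  Yield 3: v = 20 + 6 = 26, yield 26
Step 2: First next() gets 14, second next() gets the second value, third next() yields 26.
Therefore out = 26.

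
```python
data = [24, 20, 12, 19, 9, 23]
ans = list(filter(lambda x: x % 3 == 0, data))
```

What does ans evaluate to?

Step 1: Filter elements divisible by 3:
  24 % 3 = 0: kept
  20 % 3 = 2: removed
  12 % 3 = 0: kept
  19 % 3 = 1: removed
  9 % 3 = 0: kept
  23 % 3 = 2: removed
Therefore ans = [24, 12, 9].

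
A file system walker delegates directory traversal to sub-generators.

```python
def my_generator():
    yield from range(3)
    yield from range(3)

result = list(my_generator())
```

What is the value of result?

Step 1: Trace yields in order:
  yield 0
  yield 1
  yield 2
  yield 0
  yield 1
  yield 2
Therefore result = [0, 1, 2, 0, 1, 2].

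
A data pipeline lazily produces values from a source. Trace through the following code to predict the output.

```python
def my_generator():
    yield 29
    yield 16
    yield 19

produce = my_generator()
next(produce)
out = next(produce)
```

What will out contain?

Step 1: my_generator() creates a generator.
Step 2: next(produce) yields 29 (consumed and discarded).
Step 3: next(produce) yields 16, assigned to out.
Therefore out = 16.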